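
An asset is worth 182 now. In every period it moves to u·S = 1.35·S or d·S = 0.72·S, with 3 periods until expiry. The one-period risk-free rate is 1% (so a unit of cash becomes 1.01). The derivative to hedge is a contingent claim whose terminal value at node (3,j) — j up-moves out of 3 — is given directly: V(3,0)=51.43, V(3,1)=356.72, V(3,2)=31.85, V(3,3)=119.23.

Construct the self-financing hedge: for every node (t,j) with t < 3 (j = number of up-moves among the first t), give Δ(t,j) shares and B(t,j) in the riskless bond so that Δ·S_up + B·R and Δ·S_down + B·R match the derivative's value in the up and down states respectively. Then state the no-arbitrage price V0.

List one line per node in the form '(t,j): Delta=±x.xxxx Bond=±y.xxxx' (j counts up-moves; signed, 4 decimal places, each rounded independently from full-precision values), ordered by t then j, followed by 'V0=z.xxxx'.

The replicating-portfolio and risk-neutral prices coincide; use p* = (1.01−0.72)/(1.35−0.72) = 0.4603 for the latter.
At expiry t=3: V(3,0)=51.4300, V(3,1)=356.7200, V(3,2)=31.8500, V(3,3)=119.2300
  t=2,j=0: stock 94.3488 → up 127.3709 (V=356.7200), down 67.9311 (V=51.4300). Price 190.0597; hedge Δ=5.1361, bond B=-294.5276.
  t=2,j=1: stock 176.9040 → up 238.8204 (V=31.8500), down 127.3709 (V=356.7200). Price 205.1254; hedge Δ=-2.9150, bond B=720.7921.
  t=2,j=2: stock 331.6950 → up 447.7883 (V=119.2300), down 238.8204 (V=31.8500). Price 71.3590; hedge Δ=0.4182, bond B=-67.3395.
  t=1,j=0: stock 131.0400 → up 176.9040 (V=205.1254), down 94.3488 (V=190.0597). Price 195.0443; hedge Δ=0.1825, bond B=171.1305.
  t=1,j=1: stock 245.7000 → up 331.6950 (V=71.3590), down 176.9040 (V=205.1254). Price 142.1291; hedge Δ=-0.8642, bond B=354.4568.
  t=0,j=0: stock 182.0000 → up 245.7000 (V=142.1291), down 131.0400 (V=195.0443). Price 168.9965; hedge Δ=-0.4615, bond B=252.9889.
Check: Δ(0,0)·S0 + B(0,0) = 168.9965 = V0.

(0,0): Delta=-0.4615 Bond=252.9889
(1,0): Delta=0.1825 Bond=171.1305
(1,1): Delta=-0.8642 Bond=354.4568
(2,0): Delta=5.1361 Bond=-294.5276
(2,1): Delta=-2.9150 Bond=720.7921
(2,2): Delta=0.4182 Bond=-67.3395
V0=168.9965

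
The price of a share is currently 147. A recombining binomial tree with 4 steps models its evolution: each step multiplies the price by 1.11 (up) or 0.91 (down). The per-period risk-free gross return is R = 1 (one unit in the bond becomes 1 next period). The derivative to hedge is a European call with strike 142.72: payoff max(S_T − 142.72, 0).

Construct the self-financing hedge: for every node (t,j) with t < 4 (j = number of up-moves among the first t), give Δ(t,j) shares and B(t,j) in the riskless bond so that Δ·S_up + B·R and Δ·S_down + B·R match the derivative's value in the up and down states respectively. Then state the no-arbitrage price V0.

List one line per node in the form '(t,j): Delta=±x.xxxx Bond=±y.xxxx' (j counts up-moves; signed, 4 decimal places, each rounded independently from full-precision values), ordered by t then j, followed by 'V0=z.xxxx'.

Since d<R<u, set p* = (R−d)/(u−d) = 0.4500; price each node as the discounted p*-expectation of its children.
Terminal payoffs: V(4,0)=0.0000, V(4,1)=0.0000, V(4,2)=7.2644, V(4,3)=40.2280, V(4,4)=80.4364
Node (3,0) S=110.7749: V=(p*·0.0000+(1−p*)·0.0000)/1=0.0000; Δ=(0.0000−0.0000)/(122.9602−100.8052)=0.0000; B=V−Δ·S=0.0000
Node (3,1) S=135.1211: V=(p*·7.2644+(1−p*)·0.0000)/1=3.2690; Δ=(7.2644−0.0000)/(149.9844−122.9602)=0.2688; B=V−Δ·S=-33.0530
Node (3,2) S=164.8180: V=(p*·40.2280+(1−p*)·7.2644)/1=22.0980; Δ=(40.2280−7.2644)/(182.9480−149.9844)=1.0000; B=V−Δ·S=-142.7200
Node (3,3) S=201.0418: V=(p*·80.4364+(1−p*)·40.2280)/1=58.3218; Δ=(80.4364−40.2280)/(223.1564−182.9480)=1.0000; B=V−Δ·S=-142.7200
Node (2,0) S=121.7307: V=(p*·3.2690+(1−p*)·0.0000)/1=1.4710; Δ=(3.2690−0.0000)/(135.1211−110.7749)=0.1343; B=V−Δ·S=-14.8738
Node (2,1) S=148.4847: V=(p*·22.0980+(1−p*)·3.2690)/1=11.7420; Δ=(22.0980−3.2690)/(164.8180−135.1211)=0.6340; B=V−Δ·S=-82.4031
Node (2,2) S=181.1187: V=(p*·58.3218+(1−p*)·22.0980)/1=38.3987; Δ=(58.3218−22.0980)/(201.0418−164.8180)=1.0000; B=V−Δ·S=-142.7200
Node (1,0) S=133.7700: V=(p*·11.7420+(1−p*)·1.4710)/1=6.0930; Δ=(11.7420−1.4710)/(148.4847−121.7307)=0.3839; B=V−Δ·S=-45.2620
Node (1,1) S=163.1700: V=(p*·38.3987+(1−p*)·11.7420)/1=23.7375; Δ=(38.3987−11.7420)/(181.1187−148.4847)=0.8168; B=V−Δ·S=-109.5457
Node (0,0) S=147.0000: V=(p*·23.7375+(1−p*)·6.0930)/1=14.0330; Δ=(23.7375−6.0930)/(163.1700−133.7700)=0.6002; B=V−Δ·S=-74.1897
Self-financing check: at every node Δ·S+B equals the discounted successor values.

(0,0): Delta=0.6002 Bond=-74.1897
(1,0): Delta=0.3839 Bond=-45.2620
(1,1): Delta=0.8168 Bond=-109.5457
(2,0): Delta=0.1343 Bond=-14.8738
(2,1): Delta=0.6340 Bond=-82.4031
(2,2): Delta=1.0000 Bond=-142.7200
(3,0): Delta=0.0000 Bond=0.0000
(3,1): Delta=0.2688 Bond=-33.0530
(3,2): Delta=1.0000 Bond=-142.7200
(3,3): Delta=1.0000 Bond=-142.7200
V0=14.0330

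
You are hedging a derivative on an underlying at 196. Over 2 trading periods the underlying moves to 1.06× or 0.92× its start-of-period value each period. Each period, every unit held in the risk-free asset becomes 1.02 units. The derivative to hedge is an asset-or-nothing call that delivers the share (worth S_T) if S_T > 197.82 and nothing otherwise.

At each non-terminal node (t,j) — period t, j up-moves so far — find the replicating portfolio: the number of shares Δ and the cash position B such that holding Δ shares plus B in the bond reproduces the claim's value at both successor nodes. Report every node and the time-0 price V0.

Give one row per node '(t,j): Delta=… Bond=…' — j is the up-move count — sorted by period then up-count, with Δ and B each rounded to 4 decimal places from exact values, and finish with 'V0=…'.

(0,0): Delta=5.6202 Bond=-993.5717
(1,0): Delta=0.0000 Bond=0.0000
(1,1): Delta=7.5714 Bond=-1418.8204
V0=107.9969

Risk-neutral probability p* = (R−d)/(u−d) = (1.02−0.92)/(1.06−0.92) = 0.7143.
Terminal payoffs: V(2,0)=0.0000, V(2,1)=0.0000, V(2,2)=220.2256
(1,0): S=180.3200. Δ = (V_up−V_dn)/(S_up−S_dn) = (0.0000−0.0000)/(191.1392−165.8944) = 0.0000. V = [p*·0.0000 + (1−p*)·0.0000]/1.02 = 0.0000. B = V − Δ·S = 0.0000.
(1,1): S=207.7600. Δ = (V_up−V_dn)/(S_up−S_dn) = (220.2256−0.0000)/(220.2256−191.1392) = 7.5714. V = [p*·220.2256 + (1−p*)·0.0000]/1.02 = 154.2196. B = V − Δ·S = -1418.8204.
(0,0): S=196.0000. Δ = (V_up−V_dn)/(S_up−S_dn) = (154.2196−0.0000)/(207.7600−180.3200) = 5.6202. V = [p*·154.2196 + (1−p*)·0.0000]/1.02 = 107.9969. B = V − Δ·S = -993.5717.
The time-0 hedge costs 107.9969, which is the no-arbitrage price.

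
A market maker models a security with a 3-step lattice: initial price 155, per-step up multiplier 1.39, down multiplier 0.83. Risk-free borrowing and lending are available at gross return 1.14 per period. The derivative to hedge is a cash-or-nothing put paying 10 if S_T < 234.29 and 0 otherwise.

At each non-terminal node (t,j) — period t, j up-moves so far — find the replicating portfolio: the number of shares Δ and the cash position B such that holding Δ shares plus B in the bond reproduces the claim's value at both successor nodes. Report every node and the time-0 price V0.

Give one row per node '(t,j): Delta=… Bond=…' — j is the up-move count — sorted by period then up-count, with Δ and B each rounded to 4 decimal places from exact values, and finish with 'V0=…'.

(0,0): Delta=-0.0438 Bond=9.6259
(1,0): Delta=-0.0674 Bond=14.0079
(1,1): Delta=-0.0325 Bond=8.5265
(2,0): Delta=0.0000 Bond=8.7719
(2,1): Delta=-0.0999 Bond=21.7732
(2,2): Delta=0.0000 Bond=0.0000
V0=2.8345

Under the risk-neutral measure, an up-move has probability p* = (R−d)/(u−d) = 0.5536 and values discount at R = 1.14.
Terminal payoffs: V(3,0)=10.0000, V(3,1)=10.0000, V(3,2)=0.0000, V(3,3)=0.0000
Node (2,0) S=106.7795: V=(p*·10.0000+(1−p*)·10.0000)/1.14=8.7719; Δ=(10.0000−10.0000)/(148.4235−88.6270)=0.0000; B=V−Δ·S=8.7719
Node (2,1) S=178.8235: V=(p*·0.0000+(1−p*)·10.0000)/1.14=3.9160; Δ=(0.0000−10.0000)/(248.5647−148.4235)=-0.0999; B=V−Δ·S=21.7732
Node (2,2) S=299.4755: V=(p*·0.0000+(1−p*)·0.0000)/1.14=0.0000; Δ=(0.0000−0.0000)/(416.2709−248.5647)=0.0000; B=V−Δ·S=0.0000
Node (1,0) S=128.6500: V=(p*·3.9160+(1−p*)·8.7719)/1.14=5.3367; Δ=(3.9160−8.7719)/(178.8235−106.7795)=-0.0674; B=V−Δ·S=14.0079
Node (1,1) S=215.4500: V=(p*·0.0000+(1−p*)·3.9160)/1.14=1.5335; Δ=(0.0000−3.9160)/(299.4755−178.8235)=-0.0325; B=V−Δ·S=8.5265
Node (0,0) S=155.0000: V=(p*·1.5335+(1−p*)·5.3367)/1.14=2.8345; Δ=(1.5335−5.3367)/(215.4500−128.6500)=-0.0438; B=V−Δ·S=9.6259
Check: Δ(0,0)·S0 + B(0,0) = 2.8345 = V0.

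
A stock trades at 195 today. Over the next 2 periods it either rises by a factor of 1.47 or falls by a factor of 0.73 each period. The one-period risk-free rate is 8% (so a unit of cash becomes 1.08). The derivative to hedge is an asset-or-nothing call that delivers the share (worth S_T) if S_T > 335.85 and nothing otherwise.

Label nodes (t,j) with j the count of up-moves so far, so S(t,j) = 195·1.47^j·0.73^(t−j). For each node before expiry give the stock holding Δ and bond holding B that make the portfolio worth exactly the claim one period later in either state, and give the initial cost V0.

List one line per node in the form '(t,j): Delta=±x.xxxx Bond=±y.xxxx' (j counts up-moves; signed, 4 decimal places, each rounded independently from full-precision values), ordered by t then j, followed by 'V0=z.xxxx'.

Since d<R<u, set p* = (R−d)/(u−d) = 0.4730; price each node as the discounted p*-expectation of its children.
Terminal payoffs: V(2,0)=0.0000, V(2,1)=0.0000, V(2,2)=421.3755
(1,0): S=142.3500. Δ = (V_up−V_dn)/(S_up−S_dn) = (0.0000−0.0000)/(209.2545−103.9155) = 0.0000. V = [p*·0.0000 + (1−p*)·0.0000]/1.08 = 0.0000. B = V − Δ·S = 0.0000.
(1,1): S=286.6500. Δ = (V_up−V_dn)/(S_up−S_dn) = (421.3755−0.0000)/(421.3755−209.2545) = 1.9865. V = [p*·421.3755 + (1−p*)·0.0000]/1.08 = 184.5363. B = V − Δ·S = -384.8900.
(0,0): S=195.0000. Δ = (V_up−V_dn)/(S_up−S_dn) = (184.5363−0.0000)/(286.6500−142.3500) = 1.2788. V = [p*·184.5363 + (1−p*)·0.0000]/1.08 = 80.8155. B = V − Δ·S = -168.5579.
Self-financing check: at every node Δ·S+B equals the discounted successor values.

(0,0): Delta=1.2788 Bond=-168.5579
(1,0): Delta=0.0000 Bond=0.0000
(1,1): Delta=1.9865 Bond=-384.8900
V0=80.8155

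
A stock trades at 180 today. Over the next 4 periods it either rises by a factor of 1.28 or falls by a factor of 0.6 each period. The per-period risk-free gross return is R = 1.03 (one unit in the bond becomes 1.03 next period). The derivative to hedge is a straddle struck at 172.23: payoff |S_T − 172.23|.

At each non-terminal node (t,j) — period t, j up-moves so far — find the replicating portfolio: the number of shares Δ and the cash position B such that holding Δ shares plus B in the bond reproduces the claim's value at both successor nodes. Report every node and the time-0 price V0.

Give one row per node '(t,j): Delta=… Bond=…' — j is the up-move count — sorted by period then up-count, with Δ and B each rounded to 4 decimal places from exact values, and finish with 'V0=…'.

Under the risk-neutral measure, an up-move has probability p* = (R−d)/(u−d) = 0.6324 and values discount at R = 1.03.
At expiry t=4: V(4,0)=148.9020, V(4,1)=122.4636, V(4,2)=66.0617, V(4,3)=54.2624, V(4,4)=310.9538
Node (3,0) S=38.8800: V=(p*·122.4636+(1−p*)·148.9020)/1.03=128.3336; Δ=(122.4636−148.9020)/(49.7664−23.3280)=-1.0000; B=V−Δ·S=167.2136
Node (3,1) S=82.9440: V=(p*·66.0617+(1−p*)·122.4636)/1.03=84.2696; Δ=(66.0617−122.4636)/(106.1683−49.7664)=-1.0000; B=V−Δ·S=167.2136
Node (3,2) S=176.9472: V=(p*·54.2624+(1−p*)·66.0617)/1.03=56.8936; Δ=(54.2624−66.0617)/(226.4924−106.1683)=-0.0981; B=V−Δ·S=74.2454
Node (3,3) S=377.4874: V=(p*·310.9538+(1−p*)·54.2624)/1.03=210.2738; Δ=(310.9538−54.2624)/(483.1838−226.4924)=1.0000; B=V−Δ·S=-167.2136
Node (2,0) S=64.8000: V=(p*·84.2696+(1−p*)·128.3336)/1.03=97.5433; Δ=(84.2696−128.3336)/(82.9440−38.8800)=-1.0000; B=V−Δ·S=162.3433
Node (2,1) S=138.2400: V=(p*·56.8936+(1−p*)·84.2696)/1.03=65.0080; Δ=(56.8936−84.2696)/(176.9472−82.9440)=-0.2912; B=V−Δ·S=105.2669
Node (2,2) S=294.9120: V=(p*·210.2738+(1−p*)·56.8936)/1.03=149.4019; Δ=(210.2738−56.8936)/(377.4874−176.9472)=0.7648; B=V−Δ·S=-76.1572
Node (1,0) S=108.0000: V=(p*·65.0080+(1−p*)·97.5433)/1.03=74.7277; Δ=(65.0080−97.5433)/(138.2400−64.8000)=-0.4430; B=V−Δ·S=122.5737
Node (1,1) S=230.4000: V=(p*·149.4019+(1−p*)·65.0080)/1.03=114.9270; Δ=(149.4019−65.0080)/(294.9120−138.2400)=0.5387; B=V−Δ·S=-9.1817
Node (0,0) S=180.0000: V=(p*·114.9270+(1−p*)·74.7277)/1.03=97.2309; Δ=(114.9270−74.7277)/(230.4000−108.0000)=0.3284; B=V−Δ·S=38.1143
Self-financing check: at every node Δ·S+B equals the discounted successor values.

(0,0): Delta=0.3284 Bond=38.1143
(1,0): Delta=-0.4430 Bond=122.5737
(1,1): Delta=0.5387 Bond=-9.1817
(2,0): Delta=-1.0000 Bond=162.3433
(2,1): Delta=-0.2912 Bond=105.2669
(2,2): Delta=0.7648 Bond=-76.1572
(3,0): Delta=-1.0000 Bond=167.2136
(3,1): Delta=-1.0000 Bond=167.2136
(3,2): Delta=-0.0981 Bond=74.2454
(3,3): Delta=1.0000 Bond=-167.2136
V0=97.2309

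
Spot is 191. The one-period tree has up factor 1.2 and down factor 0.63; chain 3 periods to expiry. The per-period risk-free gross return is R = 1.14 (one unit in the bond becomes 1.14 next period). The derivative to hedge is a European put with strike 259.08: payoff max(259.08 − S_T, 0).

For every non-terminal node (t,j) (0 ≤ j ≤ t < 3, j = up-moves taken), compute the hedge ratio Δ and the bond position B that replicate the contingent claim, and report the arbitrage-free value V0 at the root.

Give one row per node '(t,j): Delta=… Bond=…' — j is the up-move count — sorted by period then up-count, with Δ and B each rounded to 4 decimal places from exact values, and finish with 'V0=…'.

No-arbitrage ⇒ martingale measure with p* = (R−d)/(u−d) = 0.8947.
Terminal payoffs: V(3,0)=211.3210, V(3,1)=168.1105, V(3,2)=85.8048, V(3,3)=0.0000
  t=2,j=0: stock 75.8079 → up 90.9695 (V=168.1105), down 47.7590 (V=211.3210). Price 151.4553; hedge Δ=-1.0000, bond B=227.2632.
  t=2,j=1: stock 144.3960 → up 173.2752 (V=85.8048), down 90.9695 (V=168.1105). Price 82.8672; hedge Δ=-1.0000, bond B=227.2632.
  t=2,j=2: stock 275.0400 → up 330.0480 (V=0.0000), down 173.2752 (V=85.8048). Price 7.9229; hedge Δ=-0.5473, bond B=158.4576.
  t=1,j=0: stock 120.3300 → up 144.3960 (V=82.8672), down 75.8079 (V=151.4553). Price 79.0236; hedge Δ=-1.0000, bond B=199.3536.
  t=1,j=1: stock 229.2000 → up 275.0400 (V=7.9229), down 144.3960 (V=82.8672). Price 13.8700; hedge Δ=-0.5737, bond B=145.3511.
  t=0,j=0: stock 191.0000 → up 229.2000 (V=13.8700), down 120.3300 (V=79.0236). Price 18.1827; hedge Δ=-0.5985, bond B=132.4874.
Check: Δ(0,0)·S0 + B(0,0) = 18.1827 = V0.

(0,0): Delta=-0.5985 Bond=132.4874
(1,0): Delta=-1.0000 Bond=199.3536
(1,1): Delta=-0.5737 Bond=145.3511
(2,0): Delta=-1.0000 Bond=227.2632
(2,1): Delta=-1.0000 Bond=227.2632
(2,2): Delta=-0.5473 Bond=158.4576
V0=18.1827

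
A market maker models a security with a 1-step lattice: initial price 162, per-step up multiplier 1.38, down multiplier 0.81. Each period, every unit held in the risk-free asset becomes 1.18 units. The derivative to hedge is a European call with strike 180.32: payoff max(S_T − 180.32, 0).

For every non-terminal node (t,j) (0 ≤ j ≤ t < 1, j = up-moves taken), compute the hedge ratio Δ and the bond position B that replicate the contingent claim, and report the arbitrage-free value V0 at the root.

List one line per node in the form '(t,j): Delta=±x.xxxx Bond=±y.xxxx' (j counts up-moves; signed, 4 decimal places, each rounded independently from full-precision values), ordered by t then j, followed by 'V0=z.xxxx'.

(0,0): Delta=0.4683 Bond=-52.0731
V0=23.7865

Risk-neutral probability p* = (R−d)/(u−d) = (1.18−0.81)/(1.38−0.81) = 0.6491.
Terminal payoffs: V(1,0)=0.0000, V(1,1)=43.2400
(0,0): S=162.0000. Δ = (V_up−V_dn)/(S_up−S_dn) = (43.2400−0.0000)/(223.5600−131.2200) = 0.4683. V = [p*·43.2400 + (1−p*)·0.0000]/1.18 = 23.7865. B = V − Δ·S = -52.0731.
Check: Δ(0,0)·S0 + B(0,0) = 23.7865 = V0.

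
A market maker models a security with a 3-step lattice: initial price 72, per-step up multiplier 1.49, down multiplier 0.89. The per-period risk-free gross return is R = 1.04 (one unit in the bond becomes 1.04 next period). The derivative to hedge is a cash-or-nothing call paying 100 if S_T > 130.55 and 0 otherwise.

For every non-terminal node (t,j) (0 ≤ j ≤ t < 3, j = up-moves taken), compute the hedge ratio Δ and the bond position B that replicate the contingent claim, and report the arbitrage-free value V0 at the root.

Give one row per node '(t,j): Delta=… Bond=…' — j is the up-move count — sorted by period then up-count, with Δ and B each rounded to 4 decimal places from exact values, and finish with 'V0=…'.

(0,0): Delta=0.8026 Bond=-43.8942
(1,0): Delta=0.6252 Bond=-34.2856
(1,1): Delta=1.1204 Bond=-79.7430
(2,0): Delta=0.0000 Bond=0.0000
(2,1): Delta=1.7456 Bond=-142.6282
(2,2): Delta=0.0000 Bond=96.1538
V0=13.8906

No-arbitrage ⇒ martingale measure with p* = (R−d)/(u−d) = 0.2500.
Terminal payoffs: V(3,0)=0.0000, V(3,1)=0.0000, V(3,2)=100.0000, V(3,3)=100.0000
Node (2,0) S=57.0312: V=(p*·0.0000+(1−p*)·0.0000)/1.04=0.0000; Δ=(0.0000−0.0000)/(84.9765−50.7578)=0.0000; B=V−Δ·S=0.0000
Node (2,1) S=95.4792: V=(p*·100.0000+(1−p*)·0.0000)/1.04=24.0385; Δ=(100.0000−0.0000)/(142.2640−84.9765)=1.7456; B=V−Δ·S=-142.6282
Node (2,2) S=159.8472: V=(p*·100.0000+(1−p*)·100.0000)/1.04=96.1538; Δ=(100.0000−100.0000)/(238.1723−142.2640)=0.0000; B=V−Δ·S=96.1538
Node (1,0) S=64.0800: V=(p*·24.0385+(1−p*)·0.0000)/1.04=5.7785; Δ=(24.0385−0.0000)/(95.4792−57.0312)=0.6252; B=V−Δ·S=-34.2856
Node (1,1) S=107.2800: V=(p*·96.1538+(1−p*)·24.0385)/1.04=40.4493; Δ=(96.1538−24.0385)/(159.8472−95.4792)=1.1204; B=V−Δ·S=-79.7430
Node (0,0) S=72.0000: V=(p*·40.4493+(1−p*)·5.7785)/1.04=13.8906; Δ=(40.4493−5.7785)/(107.2800−64.0800)=0.8026; B=V−Δ·S=-43.8942
Root portfolio cost Δ·72+B reproduces V0=13.8906.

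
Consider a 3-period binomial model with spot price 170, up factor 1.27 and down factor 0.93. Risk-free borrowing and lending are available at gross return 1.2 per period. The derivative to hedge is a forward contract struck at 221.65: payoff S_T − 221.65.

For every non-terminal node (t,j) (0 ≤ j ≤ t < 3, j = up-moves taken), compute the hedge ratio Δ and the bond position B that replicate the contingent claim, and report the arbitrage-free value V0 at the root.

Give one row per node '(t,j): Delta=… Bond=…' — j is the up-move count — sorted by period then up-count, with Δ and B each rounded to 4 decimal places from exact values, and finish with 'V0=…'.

(0,0): Delta=1.0000 Bond=-128.2697
(1,0): Delta=1.0000 Bond=-153.9236
(1,1): Delta=1.0000 Bond=-153.9236
(2,0): Delta=1.0000 Bond=-184.7083
(2,1): Delta=1.0000 Bond=-184.7083
(2,2): Delta=1.0000 Bond=-184.7083
V0=41.7303

The replicating-portfolio and risk-neutral prices coincide; use p* = (1.2−0.93)/(1.27−0.93) = 0.7941 for the latter.
At expiry t=3: V(3,0)=-84.9093, V(3,1)=-34.9181, V(3,2)=33.3495, V(3,3)=126.5751
Node (2,0) S=147.0330: V=(p*·-34.9181+(1−p*)·-84.9093)/1.2=-37.6753; Δ=(-34.9181−-84.9093)/(186.7319−136.7407)=1.0000; B=V−Δ·S=-184.7083
Node (2,1) S=200.7870: V=(p*·33.3495+(1−p*)·-34.9181)/1.2=16.0787; Δ=(33.3495−-34.9181)/(254.9995−186.7319)=1.0000; B=V−Δ·S=-184.7083
Node (2,2) S=274.1930: V=(p*·126.5751+(1−p*)·33.3495)/1.2=89.4847; Δ=(126.5751−33.3495)/(348.2251−254.9995)=1.0000; B=V−Δ·S=-184.7083
Node (1,0) S=158.1000: V=(p*·16.0787+(1−p*)·-37.6753)/1.2=4.1764; Δ=(16.0787−-37.6753)/(200.7870−147.0330)=1.0000; B=V−Δ·S=-153.9236
Node (1,1) S=215.9000: V=(p*·89.4847+(1−p*)·16.0787)/1.2=61.9764; Δ=(89.4847−16.0787)/(274.1930−200.7870)=1.0000; B=V−Δ·S=-153.9236
Node (0,0) S=170.0000: V=(p*·61.9764+(1−p*)·4.1764)/1.2=41.7303; Δ=(61.9764−4.1764)/(215.9000−158.1000)=1.0000; B=V−Δ·S=-128.2697
The time-0 hedge costs 41.7303, which is the no-arbitrage price.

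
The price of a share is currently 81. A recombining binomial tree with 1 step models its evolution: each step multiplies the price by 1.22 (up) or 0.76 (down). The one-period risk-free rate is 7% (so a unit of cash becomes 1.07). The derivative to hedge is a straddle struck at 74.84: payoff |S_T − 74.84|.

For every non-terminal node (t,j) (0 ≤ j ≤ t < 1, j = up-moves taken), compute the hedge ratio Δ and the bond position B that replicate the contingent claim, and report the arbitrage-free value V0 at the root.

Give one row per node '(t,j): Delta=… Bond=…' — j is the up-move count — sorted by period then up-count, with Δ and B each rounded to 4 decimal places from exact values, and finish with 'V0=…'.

(0,0): Delta=0.2872 Bond=-4.1105
V0=19.1503

Under the risk-neutral measure, an up-move has probability p* = (R−d)/(u−d) = 0.6739 and values discount at R = 1.07.
Terminal payoffs: V(1,0)=13.2800, V(1,1)=23.9800
Node (0,0) S=81.0000: V=(p*·23.9800+(1−p*)·13.2800)/1.07=19.1503; Δ=(23.9800−13.2800)/(98.8200−61.5600)=0.2872; B=V−Δ·S=-4.1105
Check: Δ(0,0)·S0 + B(0,0) = 19.1503 = V0.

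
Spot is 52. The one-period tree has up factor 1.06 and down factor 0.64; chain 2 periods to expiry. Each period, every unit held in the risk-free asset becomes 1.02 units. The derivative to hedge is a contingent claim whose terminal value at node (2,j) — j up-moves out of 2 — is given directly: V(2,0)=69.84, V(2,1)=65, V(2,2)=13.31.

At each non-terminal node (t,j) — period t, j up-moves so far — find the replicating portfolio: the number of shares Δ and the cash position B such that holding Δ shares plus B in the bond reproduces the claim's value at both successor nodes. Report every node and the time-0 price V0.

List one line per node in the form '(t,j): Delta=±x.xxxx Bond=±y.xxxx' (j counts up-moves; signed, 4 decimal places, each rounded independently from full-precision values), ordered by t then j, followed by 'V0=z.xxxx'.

(0,0): Delta=-2.1201 Bond=132.0911
(1,0): Delta=-0.3463 Bond=75.7012
(1,1): Delta=-2.2328 Bond=140.9468
V0=21.8481

Under the risk-neutral measure, an up-move has probability p* = (R−d)/(u−d) = 0.9048 and values discount at R = 1.02.
Terminal values V(2,·): V(2,0)=69.8400, V(2,1)=65.0000, V(2,2)=13.3100
(1,0): S=33.2800. Δ = (V_up−V_dn)/(S_up−S_dn) = (65.0000−69.8400)/(35.2768−21.2992) = -0.3463. V = [p*·65.0000 + (1−p*)·69.8400]/1.02 = 64.1774. B = V − Δ·S = 75.7012.
(1,1): S=55.1200. Δ = (V_up−V_dn)/(S_up−S_dn) = (13.3100−65.0000)/(58.4272−35.2768) = -2.2328. V = [p*·13.3100 + (1−p*)·65.0000]/1.02 = 17.8754. B = V − Δ·S = 140.9468.
(0,0): S=52.0000. Δ = (V_up−V_dn)/(S_up−S_dn) = (17.8754−64.1774)/(55.1200−33.2800) = -2.1201. V = [p*·17.8754 + (1−p*)·64.1774]/1.02 = 21.8481. B = V − Δ·S = 132.0911.
Check: Δ(0,0)·S0 + B(0,0) = 21.8481 = V0.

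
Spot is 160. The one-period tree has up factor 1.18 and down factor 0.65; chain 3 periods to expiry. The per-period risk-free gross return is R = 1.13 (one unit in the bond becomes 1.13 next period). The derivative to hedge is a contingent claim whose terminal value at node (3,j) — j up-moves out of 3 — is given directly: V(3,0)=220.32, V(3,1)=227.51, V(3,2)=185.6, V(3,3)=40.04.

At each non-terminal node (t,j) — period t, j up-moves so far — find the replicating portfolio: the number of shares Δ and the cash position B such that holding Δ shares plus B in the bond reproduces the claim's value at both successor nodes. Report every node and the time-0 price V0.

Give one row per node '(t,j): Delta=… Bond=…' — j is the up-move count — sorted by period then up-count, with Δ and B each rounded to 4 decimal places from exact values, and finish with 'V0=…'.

(0,0): Delta=-1.1682 Bond=241.3190
(1,0): Delta=-0.5985 Bond=213.4466
(1,1): Delta=-1.2008 Bond=278.8617
(2,0): Delta=0.2007 Bond=187.1700
(2,1): Delta=-0.6444 Bond=246.8222
(2,2): Delta=-1.2328 Bond=322.2274
V0=54.4145

Risk-neutral probability p* = (R−d)/(u−d) = (1.13−0.65)/(1.18−0.65) = 0.9057.
Payoff layer (t=3): V(3,0)=220.3200, V(3,1)=227.5100, V(3,2)=185.6000, V(3,3)=40.0400
(2,0): S=67.6000. Δ = (V_up−V_dn)/(S_up−S_dn) = (227.5100−220.3200)/(79.7680−43.9400) = 0.2007. V = [p*·227.5100 + (1−p*)·220.3200]/1.13 = 200.7360. B = V − Δ·S = 187.1700.
(2,1): S=122.7200. Δ = (V_up−V_dn)/(S_up−S_dn) = (185.6000−227.5100)/(144.8096−79.7680) = -0.6444. V = [p*·185.6000 + (1−p*)·227.5100]/1.13 = 167.7467. B = V − Δ·S = 246.8222.
(2,2): S=222.7840. Δ = (V_up−V_dn)/(S_up−S_dn) = (40.0400−185.6000)/(262.8851−144.8096) = -1.2328. V = [p*·40.0400 + (1−p*)·185.6000]/1.13 = 47.5859. B = V − Δ·S = 322.2274.
(1,0): S=104.0000. Δ = (V_up−V_dn)/(S_up−S_dn) = (167.7467−200.7360)/(122.7200−67.6000) = -0.5985. V = [p*·167.7467 + (1−p*)·200.7360]/1.13 = 151.2026. B = V − Δ·S = 213.4466.
(1,1): S=188.8000. Δ = (V_up−V_dn)/(S_up−S_dn) = (47.5859−167.7467)/(222.7840−122.7200) = -1.2008. V = [p*·47.5859 + (1−p*)·167.7467]/1.13 = 52.1432. B = V − Δ·S = 278.8617.
(0,0): S=160.0000. Δ = (V_up−V_dn)/(S_up−S_dn) = (52.1432−151.2026)/(188.8000−104.0000) = -1.1682. V = [p*·52.1432 + (1−p*)·151.2026]/1.13 = 54.4145. B = V − Δ·S = 241.3190.
The time-0 hedge costs 54.4145, which is the no-arbitrage price.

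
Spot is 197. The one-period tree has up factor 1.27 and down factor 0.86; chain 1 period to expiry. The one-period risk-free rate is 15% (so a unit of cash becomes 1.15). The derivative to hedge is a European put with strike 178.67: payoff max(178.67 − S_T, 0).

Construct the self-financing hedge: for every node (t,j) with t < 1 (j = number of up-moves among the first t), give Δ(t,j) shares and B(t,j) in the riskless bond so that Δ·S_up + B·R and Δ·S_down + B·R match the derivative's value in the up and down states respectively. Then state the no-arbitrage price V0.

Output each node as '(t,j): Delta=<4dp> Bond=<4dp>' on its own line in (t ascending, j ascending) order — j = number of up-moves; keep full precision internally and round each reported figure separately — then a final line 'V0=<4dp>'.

(0,0): Delta=-0.1145 Bond=24.9152
V0=2.3542

Under the risk-neutral measure, an up-move has probability p* = (R−d)/(u−d) = 0.7073 and values discount at R = 1.15.
At expiry t=1: V(1,0)=9.2500, V(1,1)=0.0000
(0,0): S=197.0000. Δ = (V_up−V_dn)/(S_up−S_dn) = (0.0000−9.2500)/(250.1900−169.4200) = -0.1145. V = [p*·0.0000 + (1−p*)·9.2500]/1.15 = 2.3542. B = V − Δ·S = 24.9152.
The time-0 hedge costs 2.3542, which is the no-arbitrage price.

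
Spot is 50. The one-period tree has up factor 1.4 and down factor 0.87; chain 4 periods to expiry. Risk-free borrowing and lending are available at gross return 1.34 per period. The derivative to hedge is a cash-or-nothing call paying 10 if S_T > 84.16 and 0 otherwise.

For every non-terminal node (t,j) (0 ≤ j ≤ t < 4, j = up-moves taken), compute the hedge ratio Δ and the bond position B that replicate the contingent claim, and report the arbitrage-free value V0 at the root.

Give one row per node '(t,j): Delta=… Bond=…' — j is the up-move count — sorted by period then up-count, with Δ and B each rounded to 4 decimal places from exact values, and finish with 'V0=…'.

No-arbitrage ⇒ martingale measure with p* = (R−d)/(u−d) = 0.8868.
Terminal payoffs: V(4,0)=0.0000, V(4,1)=0.0000, V(4,2)=0.0000, V(4,3)=10.0000, V(4,4)=10.0000
(3,0): S=32.9251. Δ = (V_up−V_dn)/(S_up−S_dn) = (0.0000−0.0000)/(46.0952−28.6449) = 0.0000. V = [p*·0.0000 + (1−p*)·0.0000]/1.34 = 0.0000. B = V − Δ·S = 0.0000.
(3,1): S=52.9830. Δ = (V_up−V_dn)/(S_up−S_dn) = (0.0000−0.0000)/(74.1762−46.0952) = 0.0000. V = [p*·0.0000 + (1−p*)·0.0000]/1.34 = 0.0000. B = V − Δ·S = 0.0000.
(3,2): S=85.2600. Δ = (V_up−V_dn)/(S_up−S_dn) = (10.0000−0.0000)/(119.3640−74.1762) = 0.2213. V = [p*·10.0000 + (1−p*)·0.0000]/1.34 = 6.6179. B = V − Δ·S = -12.2501.
(3,3): S=137.2000. Δ = (V_up−V_dn)/(S_up−S_dn) = (10.0000−10.0000)/(192.0800−119.3640) = 0.0000. V = [p*·10.0000 + (1−p*)·10.0000]/1.34 = 7.4627. B = V − Δ·S = 7.4627.
(2,0): S=37.8450. Δ = (V_up−V_dn)/(S_up−S_dn) = (0.0000−0.0000)/(52.9830−32.9252) = 0.0000. V = [p*·0.0000 + (1−p*)·0.0000]/1.34 = 0.0000. B = V − Δ·S = 0.0000.
(2,1): S=60.9000. Δ = (V_up−V_dn)/(S_up−S_dn) = (6.6179−0.0000)/(85.2600−52.9830) = 0.2050. V = [p*·6.6179 + (1−p*)·0.0000]/1.34 = 4.3796. B = V − Δ·S = -8.1069.
(2,2): S=98.0000. Δ = (V_up−V_dn)/(S_up−S_dn) = (7.4627−6.6179)/(137.2000−85.2600) = 0.0163. V = [p*·7.4627 + (1−p*)·6.6179]/1.34 = 5.4978. B = V − Δ·S = 3.9038.
(1,0): S=43.5000. Δ = (V_up−V_dn)/(S_up−S_dn) = (4.3796−0.0000)/(60.9000−37.8450) = 0.1900. V = [p*·4.3796 + (1−p*)·0.0000]/1.34 = 2.8984. B = V − Δ·S = -5.3650.
(1,1): S=70.0000. Δ = (V_up−V_dn)/(S_up−S_dn) = (5.4978−4.3796)/(98.0000−60.9000) = 0.0301. V = [p*·5.4978 + (1−p*)·4.3796]/1.34 = 4.0084. B = V − Δ·S = 1.8986.
(0,0): S=50.0000. Δ = (V_up−V_dn)/(S_up−S_dn) = (4.0084−2.8984)/(70.0000−43.5000) = 0.0419. V = [p*·4.0084 + (1−p*)·2.8984]/1.34 = 2.8975. B = V − Δ·S = 0.8032.
Self-financing check: at every node Δ·S+B equals the discounted successor values.

(0,0): Delta=0.0419 Bond=0.8032
(1,0): Delta=0.1900 Bond=-5.3650
(1,1): Delta=0.0301 Bond=1.8986
(2,0): Delta=0.0000 Bond=0.0000
(2,1): Delta=0.2050 Bond=-8.1069
(2,2): Delta=0.0163 Bond=3.9038
(3,0): Delta=0.0000 Bond=0.0000
(3,1): Delta=0.0000 Bond=0.0000
(3,2): Delta=0.2213 Bond=-12.2501
(3,3): Delta=0.0000 Bond=7.4627
V0=2.8975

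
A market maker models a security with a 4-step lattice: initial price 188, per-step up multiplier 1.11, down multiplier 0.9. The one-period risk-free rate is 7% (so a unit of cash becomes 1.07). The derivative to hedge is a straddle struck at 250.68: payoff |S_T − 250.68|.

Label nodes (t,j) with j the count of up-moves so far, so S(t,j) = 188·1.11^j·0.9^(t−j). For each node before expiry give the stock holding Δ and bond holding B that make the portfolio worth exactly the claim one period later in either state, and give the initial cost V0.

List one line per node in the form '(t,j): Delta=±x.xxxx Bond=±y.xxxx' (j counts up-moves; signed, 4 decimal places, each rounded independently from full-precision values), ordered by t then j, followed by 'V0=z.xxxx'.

(0,0): Delta=-0.2384 Bond=70.8077
(1,0): Delta=-1.0000 Bond=204.6296
(1,1): Delta=-0.0931 Bond=45.4430
(2,0): Delta=-1.0000 Bond=218.9536
(2,1): Delta=-1.0000 Bond=218.9536
(2,2): Delta=0.0799 Bond=8.5465
(3,0): Delta=-1.0000 Bond=234.2804
(3,1): Delta=-1.0000 Bond=234.2804
(3,2): Delta=-1.0000 Bond=234.2804
(3,3): Delta=0.2860 Bond=-43.8283
V0=25.9914

Risk-neutral probability p* = (R−d)/(u−d) = (1.07−0.9)/(1.11−0.9) = 0.8095.
Terminal payoffs: V(4,0)=127.3332, V(4,1)=98.5523, V(4,2)=63.0558, V(4,3)=19.2768, V(4,4)=34.7172
(3,0): S=137.0520. Δ = (V_up−V_dn)/(S_up−S_dn) = (98.5523−127.3332)/(152.1277−123.3468) = -1.0000. V = [p*·98.5523 + (1−p*)·127.3332]/1.07 = 97.2284. B = V − Δ·S = 234.2804.
(3,1): S=169.0308. Δ = (V_up−V_dn)/(S_up−S_dn) = (63.0558−98.5523)/(187.6242−152.1277) = -1.0000. V = [p*·63.0558 + (1−p*)·98.5523]/1.07 = 65.2496. B = V − Δ·S = 234.2804.
(3,2): S=208.4713. Δ = (V_up−V_dn)/(S_up−S_dn) = (19.2768−63.0558)/(231.4032−187.6242) = -1.0000. V = [p*·19.2768 + (1−p*)·63.0558]/1.07 = 25.8091. B = V − Δ·S = 234.2804.
(3,3): S=257.1146. Δ = (V_up−V_dn)/(S_up−S_dn) = (34.7172−19.2768)/(285.3972−231.4032) = 0.2860. V = [p*·34.7172 + (1−p*)·19.2768]/1.07 = 29.6974. B = V − Δ·S = -43.8283.
(2,0): S=152.2800. Δ = (V_up−V_dn)/(S_up−S_dn) = (65.2496−97.2284)/(169.0308−137.0520) = -1.0000. V = [p*·65.2496 + (1−p*)·97.2284]/1.07 = 66.6736. B = V − Δ·S = 218.9536.
(2,1): S=187.8120. Δ = (V_up−V_dn)/(S_up−S_dn) = (25.8091−65.2496)/(208.4713−169.0308) = -1.0000. V = [p*·25.8091 + (1−p*)·65.2496]/1.07 = 31.1416. B = V − Δ·S = 218.9536.
(2,2): S=231.6348. Δ = (V_up−V_dn)/(S_up−S_dn) = (29.6974−25.8091)/(257.1146−208.4713) = 0.0799. V = [p*·29.6974 + (1−p*)·25.8091]/1.07 = 27.0624. B = V − Δ·S = 8.5465.
(1,0): S=169.2000. Δ = (V_up−V_dn)/(S_up−S_dn) = (31.1416−66.6736)/(187.8120−152.2800) = -1.0000. V = [p*·31.1416 + (1−p*)·66.6736]/1.07 = 35.4296. B = V − Δ·S = 204.6296.
(1,1): S=208.6800. Δ = (V_up−V_dn)/(S_up−S_dn) = (27.0624−31.1416)/(231.6348−187.8120) = -0.0931. V = [p*·27.0624 + (1−p*)·31.1416]/1.07 = 26.0181. B = V − Δ·S = 45.4430.
(0,0): S=188.0000. Δ = (V_up−V_dn)/(S_up−S_dn) = (26.0181−35.4296)/(208.6800−169.2000) = -0.2384. V = [p*·26.0181 + (1−p*)·35.4296]/1.07 = 25.9914. B = V − Δ·S = 70.8077.
Check: Δ(0,0)·S0 + B(0,0) = 25.9914 = V0.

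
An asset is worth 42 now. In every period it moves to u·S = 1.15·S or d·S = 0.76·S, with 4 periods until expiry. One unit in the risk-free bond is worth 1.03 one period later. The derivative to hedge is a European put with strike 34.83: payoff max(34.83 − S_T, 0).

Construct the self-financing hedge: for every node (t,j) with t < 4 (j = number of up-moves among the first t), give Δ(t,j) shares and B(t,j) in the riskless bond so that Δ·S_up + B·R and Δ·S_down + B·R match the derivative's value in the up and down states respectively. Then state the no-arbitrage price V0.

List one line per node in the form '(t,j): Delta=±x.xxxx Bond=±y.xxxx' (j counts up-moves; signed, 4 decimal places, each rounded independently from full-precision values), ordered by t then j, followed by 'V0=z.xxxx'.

Under the risk-neutral measure, an up-move has probability p* = (R−d)/(u−d) = 0.6923 and values discount at R = 1.03.
Terminal payoffs: V(4,0)=20.8179, V(4,1)=13.6275, V(4,2)=2.7472, V(4,3)=0.0000, V(4,4)=0.0000
(3,0): S=18.4370. Δ = (V_up−V_dn)/(S_up−S_dn) = (13.6275−20.8179)/(21.2025−14.0121) = -1.0000. V = [p*·13.6275 + (1−p*)·20.8179]/1.03 = 15.3785. B = V − Δ·S = 33.8155.
(3,1): S=27.8981. Δ = (V_up−V_dn)/(S_up−S_dn) = (2.7472−13.6275)/(32.0828−21.2025) = -1.0000. V = [p*·2.7472 + (1−p*)·13.6275]/1.03 = 5.9175. B = V − Δ·S = 33.8155.
(3,2): S=42.2142. Δ = (V_up−V_dn)/(S_up−S_dn) = (0.0000−2.7472)/(48.5463−32.0828) = -0.1669. V = [p*·0.0000 + (1−p*)·2.7472]/1.03 = 0.8207. B = V − Δ·S = 7.8648.
(3,3): S=63.8767. Δ = (V_up−V_dn)/(S_up−S_dn) = (0.0000−0.0000)/(73.4583−48.5463) = 0.0000. V = [p*·0.0000 + (1−p*)·0.0000]/1.03 = 0.0000. B = V − Δ·S = 0.0000.
(2,0): S=24.2592. Δ = (V_up−V_dn)/(S_up−S_dn) = (5.9175−15.3785)/(27.8981−18.4370) = -1.0000. V = [p*·5.9175 + (1−p*)·15.3785]/1.03 = 8.5714. B = V − Δ·S = 32.8306.
(2,1): S=36.7080. Δ = (V_up−V_dn)/(S_up−S_dn) = (0.8207−5.9175)/(42.2142−27.8981) = -0.3560. V = [p*·0.8207 + (1−p*)·5.9175]/1.03 = 2.3193. B = V − Δ·S = 15.3880.
(2,2): S=55.5450. Δ = (V_up−V_dn)/(S_up−S_dn) = (0.0000−0.8207)/(63.8767−42.2142) = -0.0379. V = [p*·0.0000 + (1−p*)·0.8207]/1.03 = 0.2452. B = V − Δ·S = 2.3495.
(1,0): S=31.9200. Δ = (V_up−V_dn)/(S_up−S_dn) = (2.3193−8.5714)/(36.7080−24.2592) = -0.5022. V = [p*·2.3193 + (1−p*)·8.5714]/1.03 = 4.1195. B = V − Δ·S = 20.1504.
(1,1): S=48.3000. Δ = (V_up−V_dn)/(S_up−S_dn) = (0.2452−2.3193)/(55.5450−36.7080) = -0.1101. V = [p*·0.2452 + (1−p*)·2.3193]/1.03 = 0.8576. B = V − Δ·S = 6.1760.
(0,0): S=42.0000. Δ = (V_up−V_dn)/(S_up−S_dn) = (0.8576−4.1195)/(48.3000−31.9200) = -0.1991. V = [p*·0.8576 + (1−p*)·4.1195]/1.03 = 1.8071. B = V − Δ·S = 10.1707.
The time-0 hedge costs 1.8071, which is the no-arbitrage price.

(0,0): Delta=-0.1991 Bond=10.1707
(1,0): Delta=-0.5022 Bond=20.1504
(1,1): Delta=-0.1101 Bond=6.1760
(2,0): Delta=-1.0000 Bond=32.8306
(2,1): Delta=-0.3560 Bond=15.3880
(2,2): Delta=-0.0379 Bond=2.3495
(3,0): Delta=-1.0000 Bond=33.8155
(3,1): Delta=-1.0000 Bond=33.8155
(3,2): Delta=-0.1669 Bond=7.8648
(3,3): Delta=0.0000 Bond=0.0000
V0=1.8071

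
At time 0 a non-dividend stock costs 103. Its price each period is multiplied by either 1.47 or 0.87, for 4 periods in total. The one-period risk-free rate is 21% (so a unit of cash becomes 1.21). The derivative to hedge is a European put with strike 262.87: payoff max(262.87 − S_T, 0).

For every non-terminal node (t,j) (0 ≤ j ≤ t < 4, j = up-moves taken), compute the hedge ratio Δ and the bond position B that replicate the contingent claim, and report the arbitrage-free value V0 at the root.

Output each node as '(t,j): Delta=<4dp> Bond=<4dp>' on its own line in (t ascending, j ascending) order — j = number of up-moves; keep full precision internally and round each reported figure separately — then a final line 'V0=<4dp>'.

(0,0): Delta=-0.5907 Bond=94.1669
(1,0): Delta=-0.9112 Bond=142.6594
(1,1): Delta=-0.4457 Bond=91.9816
(2,0): Delta=-1.0000 Bond=179.5437
(2,1): Delta=-0.8710 Bond=167.3216
(2,2): Delta=-0.2532 Bond=68.4559
(3,0): Delta=-1.0000 Bond=217.2479
(3,1): Delta=-1.0000 Bond=217.2479
(3,2): Delta=-0.8126 Bond=191.1501
(3,3): Delta=0.0000 Bond=0.0000
V0=33.3258

Risk-neutral probability p* = (R−d)/(u−d) = (1.21−0.87)/(1.47−0.87) = 0.5667.
At expiry t=4: V(4,0)=203.8615, V(4,1)=163.1661, V(4,2)=94.4047, V(4,3)=0.0000, V(4,4)=0.0000
(3,0): S=67.8258. Δ = (V_up−V_dn)/(S_up−S_dn) = (163.1661−203.8615)/(99.7039−59.0085) = -1.0000. V = [p*·163.1661 + (1−p*)·203.8615]/1.21 = 149.4221. B = V − Δ·S = 217.2479.
(3,1): S=114.6022. Δ = (V_up−V_dn)/(S_up−S_dn) = (94.4047−163.1661)/(168.4653−99.7039) = -1.0000. V = [p*·94.4047 + (1−p*)·163.1661]/1.21 = 102.6457. B = V − Δ·S = 217.2479.
(3,2): S=193.6382. Δ = (V_up−V_dn)/(S_up−S_dn) = (0.0000−94.4047)/(284.6482−168.4653) = -0.8126. V = [p*·0.0000 + (1−p*)·94.4047]/1.21 = 33.8089. B = V − Δ·S = 191.1501.
(3,3): S=327.1819. Δ = (V_up−V_dn)/(S_up−S_dn) = (0.0000−0.0000)/(480.9573−284.6482) = 0.0000. V = [p*·0.0000 + (1−p*)·0.0000]/1.21 = 0.0000. B = V − Δ·S = 0.0000.
(2,0): S=77.9607. Δ = (V_up−V_dn)/(S_up−S_dn) = (102.6457−149.4221)/(114.6022−67.8258) = -1.0000. V = [p*·102.6457 + (1−p*)·149.4221]/1.21 = 101.5830. B = V − Δ·S = 179.5437.
(2,1): S=131.7267. Δ = (V_up−V_dn)/(S_up−S_dn) = (33.8089−102.6457)/(193.6382−114.6022) = -0.8710. V = [p*·33.8089 + (1−p*)·102.6457]/1.21 = 52.5935. B = V − Δ·S = 167.3216.
(2,2): S=222.5727. Δ = (V_up−V_dn)/(S_up−S_dn) = (0.0000−33.8089)/(327.1819−193.6382) = -0.2532. V = [p*·0.0000 + (1−p*)·33.8089]/1.21 = 12.1079. B = V − Δ·S = 68.4559.
(1,0): S=89.6100. Δ = (V_up−V_dn)/(S_up−S_dn) = (52.5935−101.5830)/(131.7267−77.9607) = -0.9112. V = [p*·52.5935 + (1−p*)·101.5830]/1.21 = 61.0102. B = V − Δ·S = 142.6594.
(1,1): S=151.4100. Δ = (V_up−V_dn)/(S_up−S_dn) = (12.1079−52.5935)/(222.5727−131.7267) = -0.4457. V = [p*·12.1079 + (1−p*)·52.5935]/1.21 = 24.5055. B = V − Δ·S = 91.9816.
(0,0): S=103.0000. Δ = (V_up−V_dn)/(S_up−S_dn) = (24.5055−61.0102)/(151.4100−89.6100) = -0.5907. V = [p*·24.5055 + (1−p*)·61.0102]/1.21 = 33.3258. B = V − Δ·S = 94.1669.
Check: Δ(0,0)·S0 + B(0,0) = 33.3258 = V0.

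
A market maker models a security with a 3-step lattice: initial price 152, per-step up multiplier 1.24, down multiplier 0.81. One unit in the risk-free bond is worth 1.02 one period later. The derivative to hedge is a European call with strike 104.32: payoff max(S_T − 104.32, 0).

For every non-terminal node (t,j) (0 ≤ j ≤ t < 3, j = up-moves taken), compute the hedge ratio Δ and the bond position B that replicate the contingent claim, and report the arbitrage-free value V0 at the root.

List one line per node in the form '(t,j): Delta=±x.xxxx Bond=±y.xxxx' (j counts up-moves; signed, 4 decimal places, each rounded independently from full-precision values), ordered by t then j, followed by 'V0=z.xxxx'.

Under the risk-neutral measure, an up-move has probability p* = (R−d)/(u−d) = 0.4884 and values discount at R = 1.02.
Terminal values V(3,·): V(3,0)=0.0000, V(3,1)=19.3417, V(3,2)=84.9893, V(3,3)=185.4868
(2,0): S=99.7272. Δ = (V_up−V_dn)/(S_up−S_dn) = (19.3417−0.0000)/(123.6617−80.7790) = 0.4510. V = [p*·19.3417 + (1−p*)·0.0000]/1.02 = 9.2607. B = V − Δ·S = -35.7200.
(2,1): S=152.6688. Δ = (V_up−V_dn)/(S_up−S_dn) = (84.9893−19.3417)/(189.3093−123.6617) = 1.0000. V = [p*·84.9893 + (1−p*)·19.3417]/1.02 = 50.3943. B = V − Δ·S = -102.2745.
(2,2): S=233.7152. Δ = (V_up−V_dn)/(S_up−S_dn) = (185.4868−84.9893)/(289.8068−189.3093) = 1.0000. V = [p*·185.4868 + (1−p*)·84.9893]/1.02 = 131.4407. B = V − Δ·S = -102.2745.
(1,0): S=123.1200. Δ = (V_up−V_dn)/(S_up−S_dn) = (50.3943−9.2607)/(152.6688−99.7272) = 0.7770. V = [p*·50.3943 + (1−p*)·9.2607]/1.02 = 28.7737. B = V − Δ·S = -66.8857.
(1,1): S=188.4800. Δ = (V_up−V_dn)/(S_up−S_dn) = (131.4407−50.3943)/(233.7152−152.6688) = 1.0000. V = [p*·131.4407 + (1−p*)·50.3943]/1.02 = 88.2109. B = V − Δ·S = -100.2691.
(0,0): S=152.0000. Δ = (V_up−V_dn)/(S_up−S_dn) = (88.2109−28.7737)/(188.4800−123.1200) = 0.9094. V = [p*·88.2109 + (1−p*)·28.7737]/1.02 = 56.6678. B = V − Δ·S = -81.5581.
The time-0 hedge costs 56.6678, which is the no-arbitrage price.

(0,0): Delta=0.9094 Bond=-81.5581
(1,0): Delta=0.7770 Bond=-66.8857
(1,1): Delta=1.0000 Bond=-100.2691
(2,0): Delta=0.4510 Bond=-35.7200
(2,1): Delta=1.0000 Bond=-102.2745
(2,2): Delta=1.0000 Bond=-102.2745
V0=56.6678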